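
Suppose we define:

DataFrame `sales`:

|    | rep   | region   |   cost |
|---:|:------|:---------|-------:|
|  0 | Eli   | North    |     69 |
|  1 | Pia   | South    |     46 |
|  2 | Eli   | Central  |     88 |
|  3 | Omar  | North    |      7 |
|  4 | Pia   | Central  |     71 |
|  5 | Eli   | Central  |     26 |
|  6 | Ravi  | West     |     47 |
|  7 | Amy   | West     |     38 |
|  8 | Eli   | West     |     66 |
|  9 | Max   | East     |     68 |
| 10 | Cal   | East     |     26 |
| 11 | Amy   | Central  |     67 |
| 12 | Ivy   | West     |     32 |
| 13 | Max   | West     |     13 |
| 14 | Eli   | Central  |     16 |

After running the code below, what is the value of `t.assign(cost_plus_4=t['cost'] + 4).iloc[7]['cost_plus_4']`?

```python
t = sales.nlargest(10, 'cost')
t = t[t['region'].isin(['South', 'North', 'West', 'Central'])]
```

42

take 10 rows with largest cost:
     rep   region  cost
2    Eli  Central    88
4    Pia  Central    71
0    Eli    North    69
9    Max     East    68
11   Amy  Central    67
8    Eli     West    66
6   Ravi     West    47
1    Pia    South    46
7    Amy     West    38
12   Ivy     West    32
filter rows where region in ['South', 'North', 'West', 'Central']:
     rep   region  cost
2    Eli  Central    88
4    Pia  Central    71
0    Eli    North    69
11   Amy  Central    67
8    Eli     West    66
6   Ravi     West    47
1    Pia    South    46
7    Amy     West    38
12   Ivy     West    32
add column cost_plus_4 = t['cost'] + 4:
     rep   region  cost  cost_plus_4
2    Eli  Central    88           92
4    Pia  Central    71           75
0    Eli    North    69           73
11   Amy  Central    67           71
8    Eli     West    66           70
6   Ravi     West    47           51
1    Pia    South    46           50
7    Amy     West    38           42
12   Ivy     West    32           36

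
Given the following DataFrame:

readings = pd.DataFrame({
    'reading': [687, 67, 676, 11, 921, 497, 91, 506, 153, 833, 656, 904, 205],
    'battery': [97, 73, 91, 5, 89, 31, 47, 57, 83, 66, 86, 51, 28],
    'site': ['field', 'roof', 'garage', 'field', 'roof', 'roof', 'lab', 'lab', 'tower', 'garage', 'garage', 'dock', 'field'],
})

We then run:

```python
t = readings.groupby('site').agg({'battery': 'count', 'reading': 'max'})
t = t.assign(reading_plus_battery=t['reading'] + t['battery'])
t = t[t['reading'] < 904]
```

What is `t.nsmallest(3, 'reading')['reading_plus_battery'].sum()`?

1352

group by site: count(battery), max(reading):
        battery  reading
site                    
dock          1      904
field         3      687
garage        3      833
lab           2      506
roof          3      921
tower         1      153
add column reading_plus_battery = t['reading'] + t['battery']:
        battery  reading  reading_plus_battery
site                                          
dock          1      904                   905
field         3      687                   690
garage        3      833                   836
lab           2      506                   508
roof          3      921                   924
tower         1      153                   154
filter rows where reading < 904:
        battery  reading  reading_plus_battery
site                                          
field         3      687                   690
garage        3      833                   836
lab           2      506                   508
tower         1      153                   154
take 3 rows with smallest reading:
       battery  reading  reading_plus_battery
site                                         
tower        1      153                   154
lab          2      506                   508
field        3      687                   690
sum of column 'reading_plus_battery' → 1352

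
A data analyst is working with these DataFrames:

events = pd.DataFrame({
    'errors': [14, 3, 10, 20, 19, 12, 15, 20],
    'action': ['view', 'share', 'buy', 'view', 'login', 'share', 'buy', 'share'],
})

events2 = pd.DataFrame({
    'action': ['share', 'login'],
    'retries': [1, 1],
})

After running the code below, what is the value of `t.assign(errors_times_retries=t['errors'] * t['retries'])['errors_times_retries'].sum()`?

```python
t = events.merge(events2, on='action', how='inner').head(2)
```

22

merge on 'action' (how='inner') → 4 rows:
   errors action  retries
0       3  share        1
1      19  login        1
2      12  share        1
3      20  share        1
take first 2 rows:
   errors action  retries
0       3  share        1
1      19  login        1
add column errors_times_retries = t['errors'] * t['retries']:
   errors action  retries  errors_times_retries
0       3  share        1                     3
1      19  login        1                    19
Reading off the sum of column 'errors_times_retries', we get 22.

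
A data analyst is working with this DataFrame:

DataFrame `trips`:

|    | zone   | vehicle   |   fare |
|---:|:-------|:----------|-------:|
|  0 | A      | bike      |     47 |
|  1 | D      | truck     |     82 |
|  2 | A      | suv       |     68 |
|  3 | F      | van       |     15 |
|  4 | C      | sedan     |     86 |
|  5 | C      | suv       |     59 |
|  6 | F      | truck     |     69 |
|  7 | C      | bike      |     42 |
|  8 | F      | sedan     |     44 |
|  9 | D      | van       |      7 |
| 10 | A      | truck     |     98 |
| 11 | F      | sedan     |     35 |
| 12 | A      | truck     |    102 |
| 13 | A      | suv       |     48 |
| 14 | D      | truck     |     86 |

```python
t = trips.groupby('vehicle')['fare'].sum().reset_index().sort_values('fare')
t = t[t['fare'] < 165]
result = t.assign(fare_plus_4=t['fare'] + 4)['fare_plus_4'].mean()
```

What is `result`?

59.5

group by vehicle, sum of fare:
vehicle
bike      89
sedan    165
suv      175
truck    437
van       22
Name: fare, dtype: int64
reset_index():
  vehicle  fare
0    bike    89
1   sedan   165
2     suv   175
3   truck   437
4     van    22
sort by fare:
  vehicle  fare
4     van    22
0    bike    89
1   sedan   165
2     suv   175
3   truck   437
filter rows where fare < 165:
  vehicle  fare
4     van    22
0    bike    89
add column fare_plus_4 = t['fare'] + 4:
  vehicle  fare  fare_plus_4
4     van    22           26
0    bike    89           93
Then the mean of column 'fare_plus_4': 59.5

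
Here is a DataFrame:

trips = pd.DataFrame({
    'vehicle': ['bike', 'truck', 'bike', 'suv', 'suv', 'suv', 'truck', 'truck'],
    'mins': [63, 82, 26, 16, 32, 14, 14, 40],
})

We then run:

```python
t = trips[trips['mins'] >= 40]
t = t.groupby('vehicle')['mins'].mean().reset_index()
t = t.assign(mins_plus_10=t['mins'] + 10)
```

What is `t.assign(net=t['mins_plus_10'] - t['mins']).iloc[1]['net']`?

filter rows where mins >= 40:
  vehicle  mins
0    bike    63
1   truck    82
7   truck    40
group by vehicle, mean of mins:
vehicle
bike     63.0
truck    61.0
Name: mins, dtype: float64
reset_index():
  vehicle  mins
0    bike  63.0
1   truck  61.0
add column mins_plus_10 = t['mins'] + 10:
  vehicle  mins  mins_plus_10
0    bike  63.0          73.0
1   truck  61.0          71.0
add column net = t['mins_plus_10'] - t['mins']:
  vehicle  mins  mins_plus_10   net
0    bike  63.0          73.0  10.0
1   truck  61.0          71.0  10.0
Hence 10.0.

10.0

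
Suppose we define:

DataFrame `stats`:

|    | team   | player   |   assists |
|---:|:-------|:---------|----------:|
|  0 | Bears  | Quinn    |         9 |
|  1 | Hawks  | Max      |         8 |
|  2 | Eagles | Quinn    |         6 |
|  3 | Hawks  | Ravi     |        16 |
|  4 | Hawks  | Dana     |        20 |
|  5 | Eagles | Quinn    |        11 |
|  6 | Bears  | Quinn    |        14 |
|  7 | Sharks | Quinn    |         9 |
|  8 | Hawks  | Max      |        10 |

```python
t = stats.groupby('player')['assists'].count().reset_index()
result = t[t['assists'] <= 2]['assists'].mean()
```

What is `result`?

group by player, count of assists:
player
Dana     1
Max      2
Quinn    5
Ravi     1
Name: assists, dtype: int64
reset_index():
  player  assists
0   Dana        1
1    Max        2
2  Quinn        5
3   Ravi        1
filter rows where assists <= 2:
  player  assists
0   Dana        1
1    Max        2
3   Ravi        1

1.33333333333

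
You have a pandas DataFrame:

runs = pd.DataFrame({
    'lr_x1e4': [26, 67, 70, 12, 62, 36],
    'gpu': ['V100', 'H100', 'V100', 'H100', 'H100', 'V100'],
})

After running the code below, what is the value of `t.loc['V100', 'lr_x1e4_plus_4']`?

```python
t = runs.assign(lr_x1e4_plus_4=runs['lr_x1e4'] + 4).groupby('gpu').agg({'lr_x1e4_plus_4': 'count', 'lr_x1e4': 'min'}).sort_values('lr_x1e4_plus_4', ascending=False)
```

add column lr_x1e4_plus_4 = runs['lr_x1e4'] + 4:
   lr_x1e4   gpu  lr_x1e4_plus_4
0       26  V100              30
1       67  H100              71
2       70  V100              74
3       12  H100              16
4       62  H100              66
5       36  V100              40
group by gpu: count(lr_x1e4_plus_4), min(lr_x1e4):
      lr_x1e4_plus_4  lr_x1e4
gpu                          
H100               3       12
V100               3       26
sort by lr_x1e4_plus_4 descending:
      lr_x1e4_plus_4  lr_x1e4
gpu                          
H100               3       12
V100               3       26

3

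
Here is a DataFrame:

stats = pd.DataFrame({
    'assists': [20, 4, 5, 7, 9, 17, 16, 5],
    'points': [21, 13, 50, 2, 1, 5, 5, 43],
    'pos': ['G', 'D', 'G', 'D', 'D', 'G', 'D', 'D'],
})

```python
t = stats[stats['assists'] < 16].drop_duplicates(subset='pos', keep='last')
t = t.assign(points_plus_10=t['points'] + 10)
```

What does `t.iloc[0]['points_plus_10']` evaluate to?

filter rows where assists < 16:
   assists  points pos
1        4      13   D
2        5      50   G
3        7       2   D
4        9       1   D
7        5      43   D
drop duplicate pos (keep=last):
   assists  points pos
2        5      50   G
7        5      43   D
add column points_plus_10 = t['points'] + 10:
   assists  points pos  points_plus_10
2        5      50   G              60
7        5      43   D              53
The value at position 0, column 'points_plus_10' is 60.

60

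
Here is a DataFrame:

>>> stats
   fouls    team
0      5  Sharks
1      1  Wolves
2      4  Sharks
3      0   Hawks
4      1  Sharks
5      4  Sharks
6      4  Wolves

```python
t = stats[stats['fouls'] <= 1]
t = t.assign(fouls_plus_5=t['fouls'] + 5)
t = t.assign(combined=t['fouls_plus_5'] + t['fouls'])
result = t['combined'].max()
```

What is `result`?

7

filter rows where fouls <= 1:
   fouls    team
1      1  Wolves
3      0   Hawks
4      1  Sharks
add column fouls_plus_5 = t['fouls'] + 5:
   fouls    team  fouls_plus_5
1      1  Wolves             6
3      0   Hawks             5
4      1  Sharks             6
add column combined = t['fouls_plus_5'] + t['fouls']:
   fouls    team  fouls_plus_5  combined
1      1  Wolves             6         7
3      0   Hawks             5         5
4      1  Sharks             6         7
Finally, max of column 'combined' = 7.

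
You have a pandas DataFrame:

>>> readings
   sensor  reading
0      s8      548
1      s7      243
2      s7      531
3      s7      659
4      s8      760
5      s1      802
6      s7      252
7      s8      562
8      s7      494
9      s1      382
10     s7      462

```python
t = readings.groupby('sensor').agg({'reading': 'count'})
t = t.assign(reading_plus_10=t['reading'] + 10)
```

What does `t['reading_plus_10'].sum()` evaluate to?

41

group by sensor, count of reading:
        reading
sensor         
s1            2
s7            6
s8            3
add column reading_plus_10 = t['reading'] + 10:
        reading  reading_plus_10
sensor                          
s1            2               12
s7            6               16
s8            3               13
The sum of column 'reading_plus_10' is 41.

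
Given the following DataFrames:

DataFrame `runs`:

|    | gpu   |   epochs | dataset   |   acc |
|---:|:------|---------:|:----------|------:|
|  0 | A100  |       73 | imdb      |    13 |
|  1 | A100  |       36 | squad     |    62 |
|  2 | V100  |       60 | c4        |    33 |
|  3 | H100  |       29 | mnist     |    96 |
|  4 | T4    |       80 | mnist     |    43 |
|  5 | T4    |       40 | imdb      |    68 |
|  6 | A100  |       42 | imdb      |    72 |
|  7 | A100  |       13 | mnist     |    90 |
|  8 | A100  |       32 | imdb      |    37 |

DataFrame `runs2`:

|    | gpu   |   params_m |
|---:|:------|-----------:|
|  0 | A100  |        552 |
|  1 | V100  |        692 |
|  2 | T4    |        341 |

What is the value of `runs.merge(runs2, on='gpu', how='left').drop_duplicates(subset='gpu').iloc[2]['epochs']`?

merge on 'gpu' (how='left') → 9 rows:
    gpu  epochs dataset  acc  params_m
0  A100      73    imdb   13     552.0
1  A100      36   squad   62     552.0
2  V100      60      c4   33     692.0
3  H100      29   mnist   96       NaN
4    T4      80   mnist   43     341.0
5    T4      40    imdb   68     341.0
6  A100      42    imdb   72     552.0
7  A100      13   mnist   90     552.0
8  A100      32    imdb   37     552.0
drop duplicate gpu (keep=first):
    gpu  epochs dataset  acc  params_m
0  A100      73    imdb   13     552.0
2  V100      60      c4   33     692.0
3  H100      29   mnist   96       NaN
4    T4      80   mnist   43     341.0
Reading off the value at position 2, column 'epochs', we get 29.

29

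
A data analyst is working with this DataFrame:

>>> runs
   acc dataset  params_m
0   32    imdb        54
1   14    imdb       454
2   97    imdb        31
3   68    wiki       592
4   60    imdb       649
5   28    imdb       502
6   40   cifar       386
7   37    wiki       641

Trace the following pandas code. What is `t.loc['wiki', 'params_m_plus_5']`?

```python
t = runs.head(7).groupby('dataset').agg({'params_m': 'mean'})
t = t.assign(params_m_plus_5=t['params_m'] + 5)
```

597.0

take first 7 rows:
   acc dataset  params_m
0   32    imdb        54
1   14    imdb       454
2   97    imdb        31
3   68    wiki       592
4   60    imdb       649
5   28    imdb       502
6   40   cifar       386
group by dataset, mean of params_m:
         params_m
dataset          
cifar       386.0
imdb        338.0
wiki        592.0
add column params_m_plus_5 = t['params_m'] + 5:
         params_m  params_m_plus_5
dataset                           
cifar       386.0            391.0
imdb        338.0            343.0
wiki        592.0            597.0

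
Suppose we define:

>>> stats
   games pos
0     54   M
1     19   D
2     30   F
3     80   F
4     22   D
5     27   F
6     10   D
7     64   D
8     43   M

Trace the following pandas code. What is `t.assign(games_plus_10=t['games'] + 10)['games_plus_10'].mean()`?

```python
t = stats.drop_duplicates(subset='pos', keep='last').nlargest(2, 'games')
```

drop duplicate pos (keep=last):
   games pos
5     27   F
7     64   D
8     43   M
take 2 rows with largest games:
   games pos
7     64   D
8     43   M
add column games_plus_10 = t['games'] + 10:
   games pos  games_plus_10
7     64   D             74
8     43   M             53
Finally, mean of column 'games_plus_10' = 63.5.

63.5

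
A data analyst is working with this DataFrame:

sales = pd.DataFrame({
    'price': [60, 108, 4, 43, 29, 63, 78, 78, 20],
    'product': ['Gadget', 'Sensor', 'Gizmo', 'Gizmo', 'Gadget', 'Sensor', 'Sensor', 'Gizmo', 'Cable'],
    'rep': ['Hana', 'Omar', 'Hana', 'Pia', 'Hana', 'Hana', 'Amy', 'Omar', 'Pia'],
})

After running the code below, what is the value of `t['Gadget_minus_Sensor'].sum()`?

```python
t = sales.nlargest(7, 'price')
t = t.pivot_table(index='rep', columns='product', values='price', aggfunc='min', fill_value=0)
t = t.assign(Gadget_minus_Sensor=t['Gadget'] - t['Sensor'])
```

-220

take 7 rows with largest price:
   price product   rep
1    108  Sensor  Omar
6     78  Sensor   Amy
7     78   Gizmo  Omar
5     63  Sensor  Hana
0     60  Gadget  Hana
3     43   Gizmo   Pia
4     29  Gadget  Hana
pivot: rows=rep, cols=product, min(price):
product  Gadget  Gizmo  Sensor
rep                           
Amy           0      0      78
Hana         29      0      63
Omar          0     78     108
Pia           0     43       0
add column Gadget_minus_Sensor = t['Gadget'] - t['Sensor']:
product  Gadget  Gizmo  Sensor  Gadget_minus_Sensor
rep                                                
Amy           0      0      78                  -78
Hana         29      0      63                  -34
Omar          0     78     108                 -108
Pia           0     43       0                    0
Reading off the sum of column 'Gadget_minus_Sensor', we get -220.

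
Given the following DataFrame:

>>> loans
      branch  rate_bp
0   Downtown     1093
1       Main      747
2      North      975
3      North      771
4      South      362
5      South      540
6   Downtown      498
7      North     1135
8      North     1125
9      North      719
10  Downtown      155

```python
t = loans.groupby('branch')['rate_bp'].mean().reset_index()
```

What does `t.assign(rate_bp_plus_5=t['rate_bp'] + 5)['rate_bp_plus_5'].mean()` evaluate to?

686.25

group by branch, mean of rate_bp:
branch
Downtown    582.0
Main        747.0
North       945.0
South       451.0
Name: rate_bp, dtype: float64
reset_index():
     branch  rate_bp
0  Downtown    582.0
1      Main    747.0
2     North    945.0
3     South    451.0
add column rate_bp_plus_5 = t['rate_bp'] + 5:
     branch  rate_bp  rate_bp_plus_5
0  Downtown    582.0           587.0
1      Main    747.0           752.0
2     North    945.0           950.0
3     South    451.0           456.0
Hence 686.25.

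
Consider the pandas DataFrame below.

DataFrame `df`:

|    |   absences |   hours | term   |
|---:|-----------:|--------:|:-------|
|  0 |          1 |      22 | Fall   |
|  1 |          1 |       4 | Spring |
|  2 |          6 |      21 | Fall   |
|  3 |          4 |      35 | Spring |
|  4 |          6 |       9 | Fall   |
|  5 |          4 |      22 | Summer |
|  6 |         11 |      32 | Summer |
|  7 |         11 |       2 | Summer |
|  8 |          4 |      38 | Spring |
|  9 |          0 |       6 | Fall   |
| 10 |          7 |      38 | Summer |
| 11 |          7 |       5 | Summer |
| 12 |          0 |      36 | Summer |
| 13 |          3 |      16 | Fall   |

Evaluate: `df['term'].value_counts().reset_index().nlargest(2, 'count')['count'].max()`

6

value_counts of term:
term
Summer    6
Fall      5
Spring    3
Name: count, dtype: int64
reset_index():
     term  count
0  Summer      6
1    Fall      5
2  Spring      3
take 2 rows with largest count:
     term  count
0  Summer      6
1    Fall      5
Finally, max of column 'count' = 6.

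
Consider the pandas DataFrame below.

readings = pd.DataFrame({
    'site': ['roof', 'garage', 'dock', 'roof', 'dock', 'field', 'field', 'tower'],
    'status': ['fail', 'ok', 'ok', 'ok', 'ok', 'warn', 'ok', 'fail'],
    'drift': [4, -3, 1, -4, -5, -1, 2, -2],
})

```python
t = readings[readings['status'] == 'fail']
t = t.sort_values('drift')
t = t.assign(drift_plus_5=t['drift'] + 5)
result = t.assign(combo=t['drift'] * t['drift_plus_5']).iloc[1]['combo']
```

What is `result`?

filter rows where status == 'fail':
    site status  drift
0   roof   fail      4
7  tower   fail     -2
sort by drift:
    site status  drift
7  tower   fail     -2
0   roof   fail      4
add column drift_plus_5 = t['drift'] + 5:
    site status  drift  drift_plus_5
7  tower   fail     -2             3
0   roof   fail      4             9
add column combo = t['drift'] * t['drift_plus_5']:
    site status  drift  drift_plus_5  combo
7  tower   fail     -2             3     -6
0   roof   fail      4             9     36

36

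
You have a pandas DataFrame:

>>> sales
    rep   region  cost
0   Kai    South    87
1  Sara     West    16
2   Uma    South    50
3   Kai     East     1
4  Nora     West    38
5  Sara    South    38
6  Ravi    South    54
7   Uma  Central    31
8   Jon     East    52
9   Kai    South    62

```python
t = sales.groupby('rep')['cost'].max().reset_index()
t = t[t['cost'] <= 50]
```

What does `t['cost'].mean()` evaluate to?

group by rep, max of cost:
rep
Jon     52
Kai     87
Nora    38
Ravi    54
Sara    38
Uma     50
Name: cost, dtype: int64
reset_index():
    rep  cost
0   Jon    52
1   Kai    87
2  Nora    38
3  Ravi    54
4  Sara    38
5   Uma    50
filter rows where cost <= 50:
    rep  cost
2  Nora    38
4  Sara    38
5   Uma    50
Finally, mean of column 'cost' = 42.0.

42.0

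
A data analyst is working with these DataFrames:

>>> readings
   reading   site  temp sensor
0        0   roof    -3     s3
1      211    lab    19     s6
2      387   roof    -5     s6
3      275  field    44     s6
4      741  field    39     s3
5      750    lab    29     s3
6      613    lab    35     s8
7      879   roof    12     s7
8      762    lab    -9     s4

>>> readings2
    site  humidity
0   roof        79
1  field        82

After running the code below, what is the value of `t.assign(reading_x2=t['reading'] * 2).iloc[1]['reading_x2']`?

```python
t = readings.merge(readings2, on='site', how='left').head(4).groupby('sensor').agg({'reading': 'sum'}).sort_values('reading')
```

1746

merge on 'site' (how='left') → 9 rows:
   reading   site  temp sensor  humidity
0        0   roof    -3     s3      79.0
1      211    lab    19     s6       NaN
2      387   roof    -5     s6      79.0
3      275  field    44     s6      82.0
4      741  field    39     s3      82.0
5      750    lab    29     s3       NaN
6      613    lab    35     s8       NaN
7      879   roof    12     s7      79.0
8      762    lab    -9     s4       NaN
take first 4 rows:
   reading   site  temp sensor  humidity
0        0   roof    -3     s3      79.0
1      211    lab    19     s6       NaN
2      387   roof    -5     s6      79.0
3      275  field    44     s6      82.0
group by sensor, sum of reading:
        reading
sensor         
s3            0
s6          873
sort by reading:
        reading
sensor         
s3            0
s6          873
add column reading_x2 = t['reading'] * 2:
        reading  reading_x2
sensor                     
s3            0           0
s6          873        1746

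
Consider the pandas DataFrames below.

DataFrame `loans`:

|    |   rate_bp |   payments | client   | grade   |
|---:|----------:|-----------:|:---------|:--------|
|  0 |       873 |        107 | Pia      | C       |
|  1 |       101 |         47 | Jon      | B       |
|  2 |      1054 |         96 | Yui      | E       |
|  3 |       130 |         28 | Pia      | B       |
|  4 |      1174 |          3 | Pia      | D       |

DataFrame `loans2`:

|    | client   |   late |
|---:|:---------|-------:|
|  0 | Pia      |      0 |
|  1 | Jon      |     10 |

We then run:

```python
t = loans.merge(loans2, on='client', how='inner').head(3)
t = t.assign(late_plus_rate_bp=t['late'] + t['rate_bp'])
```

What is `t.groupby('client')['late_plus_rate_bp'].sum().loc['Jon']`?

merge on 'client' (how='inner') → 4 rows:
   rate_bp  payments client grade  late
0      873       107    Pia     C     0
1      101        47    Jon     B    10
2      130        28    Pia     B     0
3     1174         3    Pia     D     0
take first 3 rows:
   rate_bp  payments client grade  late
0      873       107    Pia     C     0
1      101        47    Jon     B    10
2      130        28    Pia     B     0
add column late_plus_rate_bp = t['late'] + t['rate_bp']:
   rate_bp  payments client grade  late  late_plus_rate_bp
0      873       107    Pia     C     0                873
1      101        47    Jon     B    10                111
2      130        28    Pia     B     0                130
group by client, sum of late_plus_rate_bp:
client
Jon     111
Pia    1003
Name: late_plus_rate_bp, dtype: int64
So loc['Jon'] = 111.

111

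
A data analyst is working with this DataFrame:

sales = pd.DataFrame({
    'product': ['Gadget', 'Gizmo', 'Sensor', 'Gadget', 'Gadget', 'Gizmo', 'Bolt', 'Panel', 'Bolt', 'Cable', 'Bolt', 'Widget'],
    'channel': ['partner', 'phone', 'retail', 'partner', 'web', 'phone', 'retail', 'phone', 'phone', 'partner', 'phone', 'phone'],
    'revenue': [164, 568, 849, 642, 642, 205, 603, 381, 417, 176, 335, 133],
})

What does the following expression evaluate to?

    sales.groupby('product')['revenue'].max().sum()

group by product, max of revenue:
product
Bolt      603
Cable     176
Gadget    642
Gizmo     568
Panel     381
Sensor    849
Widget    133
Name: revenue, dtype: int64
Taking the sum of the resulting series gives 3352.

3352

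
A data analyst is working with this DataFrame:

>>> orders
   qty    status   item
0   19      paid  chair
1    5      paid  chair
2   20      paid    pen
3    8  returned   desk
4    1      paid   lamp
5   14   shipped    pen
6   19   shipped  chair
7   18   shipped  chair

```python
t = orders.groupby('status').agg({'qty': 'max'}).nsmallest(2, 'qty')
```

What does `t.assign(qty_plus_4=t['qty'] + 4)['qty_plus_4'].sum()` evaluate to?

35

group by status, max of qty:
          qty
status       
paid       20
returned    8
shipped    19
take 2 rows with smallest qty:
          qty
status       
returned    8
shipped    19
add column qty_plus_4 = t['qty'] + 4:
          qty  qty_plus_4
status                   
returned    8          12
shipped    19          23
Then the sum of column 'qty_plus_4': 35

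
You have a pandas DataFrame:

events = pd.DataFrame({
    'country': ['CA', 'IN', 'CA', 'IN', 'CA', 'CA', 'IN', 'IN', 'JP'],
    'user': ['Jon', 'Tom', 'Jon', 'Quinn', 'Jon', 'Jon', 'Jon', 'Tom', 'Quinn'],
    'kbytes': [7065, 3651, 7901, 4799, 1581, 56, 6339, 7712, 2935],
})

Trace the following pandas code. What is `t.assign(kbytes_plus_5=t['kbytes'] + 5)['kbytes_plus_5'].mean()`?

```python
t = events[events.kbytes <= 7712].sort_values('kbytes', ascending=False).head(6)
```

5421.83333333

filter rows where kbytes <= 7712:
  country   user  kbytes
0      CA    Jon    7065
1      IN    Tom    3651
3      IN  Quinn    4799
4      CA    Jon    1581
5      CA    Jon      56
6      IN    Jon    6339
7      IN    Tom    7712
8      JP  Quinn    2935
sort by kbytes descending:
  country   user  kbytes
7      IN    Tom    7712
0      CA    Jon    7065
6      IN    Jon    6339
3      IN  Quinn    4799
1      IN    Tom    3651
8      JP  Quinn    2935
4      CA    Jon    1581
5      CA    Jon      56
take first 6 rows:
  country   user  kbytes
7      IN    Tom    7712
0      CA    Jon    7065
6      IN    Jon    6339
3      IN  Quinn    4799
1      IN    Tom    3651
8      JP  Quinn    2935
add column kbytes_plus_5 = t['kbytes'] + 5:
  country   user  kbytes  kbytes_plus_5
7      IN    Tom    7712           7717
0      CA    Jon    7065           7070
6      IN    Jon    6339           6344
3      IN  Quinn    4799           4804
1      IN    Tom    3651           3656
8      JP  Quinn    2935           2940
The mean of column 'kbytes_plus_5' is 5421.83333333.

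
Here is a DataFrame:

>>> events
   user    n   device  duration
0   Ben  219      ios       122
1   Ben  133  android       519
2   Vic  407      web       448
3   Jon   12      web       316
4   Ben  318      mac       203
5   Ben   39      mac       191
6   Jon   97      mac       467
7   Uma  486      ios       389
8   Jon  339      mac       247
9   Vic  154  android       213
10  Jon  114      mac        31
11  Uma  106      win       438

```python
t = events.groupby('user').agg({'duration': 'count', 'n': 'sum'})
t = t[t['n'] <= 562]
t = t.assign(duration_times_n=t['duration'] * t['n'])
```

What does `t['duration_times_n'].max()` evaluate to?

2248

group by user: count(duration), sum(n):
      duration    n
user               
Ben          4  709
Jon          4  562
Uma          2  592
Vic          2  561
filter rows where n <= 562:
      duration    n
user               
Jon          4  562
Vic          2  561
add column duration_times_n = t['duration'] * t['n']:
      duration    n  duration_times_n
user                                 
Jon          4  562              2248
Vic          2  561              1122
max of column 'duration_times_n' → 2248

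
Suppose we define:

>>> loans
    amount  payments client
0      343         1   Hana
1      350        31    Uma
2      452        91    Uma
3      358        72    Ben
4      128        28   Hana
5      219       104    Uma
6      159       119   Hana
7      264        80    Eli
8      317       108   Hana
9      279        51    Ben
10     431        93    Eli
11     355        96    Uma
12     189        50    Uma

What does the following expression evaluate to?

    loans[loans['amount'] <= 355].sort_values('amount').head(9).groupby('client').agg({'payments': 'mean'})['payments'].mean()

filter rows where amount <= 355:
    amount  payments client
0      343         1   Hana
1      350        31    Uma
4      128        28   Hana
5      219       104    Uma
6      159       119   Hana
7      264        80    Eli
8      317       108   Hana
9      279        51    Ben
11     355        96    Uma
12     189        50    Uma
sort by amount:
    amount  payments client
4      128        28   Hana
6      159       119   Hana
12     189        50    Uma
5      219       104    Uma
7      264        80    Eli
9      279        51    Ben
8      317       108   Hana
0      343         1   Hana
1      350        31    Uma
11     355        96    Uma
take first 9 rows:
    amount  payments client
4      128        28   Hana
6      159       119   Hana
12     189        50    Uma
5      219       104    Uma
7      264        80    Eli
9      279        51    Ben
8      317       108   Hana
0      343         1   Hana
1      350        31    Uma
group by client, mean of payments:
         payments
client           
Ben     51.000000
Eli     80.000000
Hana    64.000000
Uma     61.666667
So mean() = 64.1666666667.

64.1666666667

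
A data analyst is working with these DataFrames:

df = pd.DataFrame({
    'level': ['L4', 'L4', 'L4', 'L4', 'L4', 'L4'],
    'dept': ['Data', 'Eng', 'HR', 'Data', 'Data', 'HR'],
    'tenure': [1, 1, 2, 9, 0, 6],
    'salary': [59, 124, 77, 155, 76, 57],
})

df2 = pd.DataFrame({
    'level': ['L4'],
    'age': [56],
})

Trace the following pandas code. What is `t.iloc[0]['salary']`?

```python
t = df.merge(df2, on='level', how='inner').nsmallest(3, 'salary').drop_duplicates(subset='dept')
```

57

merge on 'level' (how='inner') → 6 rows:
  level  dept  tenure  salary  age
0    L4  Data       1      59   56
1    L4   Eng       1     124   56
2    L4    HR       2      77   56
3    L4  Data       9     155   56
4    L4  Data       0      76   56
5    L4    HR       6      57   56
take 3 rows with smallest salary:
  level  dept  tenure  salary  age
5    L4    HR       6      57   56
0    L4  Data       1      59   56
4    L4  Data       0      76   56
drop duplicate dept (keep=first):
  level  dept  tenure  salary  age
5    L4    HR       6      57   56
0    L4  Data       1      59   56
Then the value at position 0, column 'salary': 57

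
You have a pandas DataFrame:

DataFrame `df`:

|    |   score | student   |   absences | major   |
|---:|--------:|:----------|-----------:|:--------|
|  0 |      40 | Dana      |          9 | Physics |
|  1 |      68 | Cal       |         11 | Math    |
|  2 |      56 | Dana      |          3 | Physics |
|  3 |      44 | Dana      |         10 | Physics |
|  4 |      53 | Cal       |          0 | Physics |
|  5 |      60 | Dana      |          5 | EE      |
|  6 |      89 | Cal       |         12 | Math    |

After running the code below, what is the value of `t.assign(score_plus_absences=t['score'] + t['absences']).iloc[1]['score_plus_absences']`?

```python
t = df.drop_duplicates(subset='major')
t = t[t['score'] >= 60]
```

65

drop duplicate major (keep=first):
   score student  absences    major
0     40    Dana         9  Physics
1     68     Cal        11     Math
5     60    Dana         5       EE
filter rows where score >= 60:
   score student  absences major
1     68     Cal        11  Math
5     60    Dana         5    EE
add column score_plus_absences = t['score'] + t['absences']:
   score student  absences major  score_plus_absences
1     68     Cal        11  Math                   79
5     60    Dana         5    EE                   65
So iloc[1]['score_plus_absences'] = 65.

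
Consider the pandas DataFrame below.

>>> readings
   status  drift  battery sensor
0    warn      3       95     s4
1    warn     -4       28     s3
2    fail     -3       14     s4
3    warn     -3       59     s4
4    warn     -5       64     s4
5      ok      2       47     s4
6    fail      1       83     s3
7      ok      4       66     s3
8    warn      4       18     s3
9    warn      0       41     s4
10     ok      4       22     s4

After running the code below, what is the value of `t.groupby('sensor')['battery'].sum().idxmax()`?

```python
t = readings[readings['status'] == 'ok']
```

s4

filter rows where status == 'ok':
   status  drift  battery sensor
5      ok      2       47     s4
7      ok      4       66     s3
10     ok      4       22     s4
group by sensor, sum of battery:
sensor
s3    66
s4    69
Name: battery, dtype: int64
Finally, label with the largest value = s4.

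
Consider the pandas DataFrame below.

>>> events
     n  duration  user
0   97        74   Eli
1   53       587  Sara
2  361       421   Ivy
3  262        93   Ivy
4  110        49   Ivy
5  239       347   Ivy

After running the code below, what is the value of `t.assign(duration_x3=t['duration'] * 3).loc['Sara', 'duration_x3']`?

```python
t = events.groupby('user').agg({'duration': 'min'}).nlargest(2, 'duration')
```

group by user, min of duration:
      duration
user          
Eli         74
Ivy         49
Sara       587
take 2 rows with largest duration:
      duration
user          
Sara       587
Eli         74
add column duration_x3 = t['duration'] * 3:
      duration  duration_x3
user                       
Sara       587         1761
Eli         74          222
Finally, value at row 'Sara', column 'duration_x3' = 1761.

1761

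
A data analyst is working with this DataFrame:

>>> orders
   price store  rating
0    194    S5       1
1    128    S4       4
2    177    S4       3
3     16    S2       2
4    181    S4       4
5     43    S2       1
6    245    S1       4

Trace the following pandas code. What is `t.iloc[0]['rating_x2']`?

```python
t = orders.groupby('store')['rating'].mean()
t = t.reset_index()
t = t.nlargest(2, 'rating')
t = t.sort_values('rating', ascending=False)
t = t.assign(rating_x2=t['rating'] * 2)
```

8.0

group by store, mean of rating:
store
S1    4.000000
S2    1.500000
S4    3.666667
S5    1.000000
Name: rating, dtype: float64
reset_index():
  store    rating
0    S1  4.000000
1    S2  1.500000
2    S4  3.666667
3    S5  1.000000
take 2 rows with largest rating:
  store    rating
0    S1  4.000000
2    S4  3.666667
sort by rating descending:
  store    rating
0    S1  4.000000
2    S4  3.666667
add column rating_x2 = t['rating'] * 2:
  store    rating  rating_x2
0    S1  4.000000   8.000000
2    S4  3.666667   7.333333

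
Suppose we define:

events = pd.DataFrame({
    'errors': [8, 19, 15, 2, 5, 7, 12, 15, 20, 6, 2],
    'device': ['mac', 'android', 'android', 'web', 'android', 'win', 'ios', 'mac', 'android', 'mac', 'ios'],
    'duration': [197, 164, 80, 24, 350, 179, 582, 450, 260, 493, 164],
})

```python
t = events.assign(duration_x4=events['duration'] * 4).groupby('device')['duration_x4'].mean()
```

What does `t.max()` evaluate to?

add column duration_x4 = events['duration'] * 4:
    errors   device  duration  duration_x4
0        8      mac       197          788
1       19  android       164          656
2       15  android        80          320
3        2      web        24           96
4        5  android       350         1400
5        7      win       179          716
6       12      ios       582         2328
7       15      mac       450         1800
8       20  android       260         1040
9        6      mac       493         1972
10       2      ios       164          656
group by device, mean of duration_x4:
device
android     854.0
ios        1492.0
mac        1520.0
web          96.0
win         716.0
Name: duration_x4, dtype: float64
Hence 1520.0.

1520.0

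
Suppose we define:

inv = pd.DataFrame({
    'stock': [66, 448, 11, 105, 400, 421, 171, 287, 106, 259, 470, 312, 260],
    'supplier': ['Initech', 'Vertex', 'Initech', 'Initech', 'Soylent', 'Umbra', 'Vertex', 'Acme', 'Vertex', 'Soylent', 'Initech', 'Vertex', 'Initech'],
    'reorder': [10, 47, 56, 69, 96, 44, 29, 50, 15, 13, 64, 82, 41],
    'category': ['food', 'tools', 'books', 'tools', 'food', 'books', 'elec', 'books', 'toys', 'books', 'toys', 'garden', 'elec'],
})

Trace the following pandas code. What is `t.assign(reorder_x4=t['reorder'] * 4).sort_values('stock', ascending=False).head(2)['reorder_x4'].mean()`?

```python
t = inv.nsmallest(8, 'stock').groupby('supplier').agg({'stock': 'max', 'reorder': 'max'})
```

238.0

take 8 rows with smallest stock:
    stock supplier  reorder category
2      11  Initech       56    books
0      66  Initech       10     food
3     105  Initech       69    tools
8     106   Vertex       15     toys
6     171   Vertex       29     elec
9     259  Soylent       13    books
12    260  Initech       41     elec
7     287     Acme       50    books
group by supplier: max(stock), max(reorder):
          stock  reorder
supplier                
Acme        287       50
Initech     260       69
Soylent     259       13
Vertex      171       29
add column reorder_x4 = t['reorder'] * 4:
          stock  reorder  reorder_x4
supplier                            
Acme        287       50         200
Initech     260       69         276
Soylent     259       13          52
Vertex      171       29         116
sort by stock descending:
          stock  reorder  reorder_x4
supplier                            
Acme        287       50         200
Initech     260       69         276
Soylent     259       13          52
Vertex      171       29         116
take first 2 rows:
          stock  reorder  reorder_x4
supplier                            
Acme        287       50         200
Initech     260       69         276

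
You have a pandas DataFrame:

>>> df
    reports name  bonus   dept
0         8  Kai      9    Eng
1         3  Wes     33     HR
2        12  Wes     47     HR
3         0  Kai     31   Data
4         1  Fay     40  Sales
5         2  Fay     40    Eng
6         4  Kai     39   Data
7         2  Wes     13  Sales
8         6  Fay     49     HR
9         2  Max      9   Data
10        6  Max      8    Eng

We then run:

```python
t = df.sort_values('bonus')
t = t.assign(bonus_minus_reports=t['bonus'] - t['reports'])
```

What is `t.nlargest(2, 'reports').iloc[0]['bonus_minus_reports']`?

35

sort by bonus:
    reports name  bonus   dept
10        6  Max      8    Eng
0         8  Kai      9    Eng
9         2  Max      9   Data
7         2  Wes     13  Sales
3         0  Kai     31   Data
1         3  Wes     33     HR
6         4  Kai     39   Data
4         1  Fay     40  Sales
5         2  Fay     40    Eng
2        12  Wes     47     HR
8         6  Fay     49     HR
add column bonus_minus_reports = t['bonus'] - t['reports']:
    reports name  bonus   dept  bonus_minus_reports
10        6  Max      8    Eng                    2
0         8  Kai      9    Eng                    1
9         2  Max      9   Data                    7
7         2  Wes     13  Sales                   11
3         0  Kai     31   Data                   31
1         3  Wes     33     HR                   30
6         4  Kai     39   Data                   35
4         1  Fay     40  Sales                   39
5         2  Fay     40    Eng                   38
2        12  Wes     47     HR                   35
8         6  Fay     49     HR                   43
take 2 rows with largest reports:
   reports name  bonus dept  bonus_minus_reports
2       12  Wes     47   HR                   35
0        8  Kai      9  Eng                    1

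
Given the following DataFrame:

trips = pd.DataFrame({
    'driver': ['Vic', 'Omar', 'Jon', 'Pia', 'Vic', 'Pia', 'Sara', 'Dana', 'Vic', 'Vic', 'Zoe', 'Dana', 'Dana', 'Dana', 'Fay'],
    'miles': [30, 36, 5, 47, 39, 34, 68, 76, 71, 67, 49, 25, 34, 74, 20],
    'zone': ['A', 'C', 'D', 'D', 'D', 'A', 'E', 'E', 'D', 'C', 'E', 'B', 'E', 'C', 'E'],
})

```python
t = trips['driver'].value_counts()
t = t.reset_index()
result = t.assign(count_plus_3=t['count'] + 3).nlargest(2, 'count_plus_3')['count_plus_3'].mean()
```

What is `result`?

7.0

value_counts of driver:
driver
Vic     4
Dana    4
Pia     2
Omar    1
Jon     1
Sara    1
Zoe     1
Fay     1
Name: count, dtype: int64
reset_index():
  driver  count
0    Vic      4
1   Dana      4
2    Pia      2
3   Omar      1
4    Jon      1
5   Sara      1
6    Zoe      1
7    Fay      1
add column count_plus_3 = t['count'] + 3:
  driver  count  count_plus_3
0    Vic      4             7
1   Dana      4             7
2    Pia      2             5
3   Omar      1             4
4    Jon      1             4
5   Sara      1             4
6    Zoe      1             4
7    Fay      1             4
take 2 rows with largest count_plus_3:
  driver  count  count_plus_3
0    Vic      4             7
1   Dana      4             7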